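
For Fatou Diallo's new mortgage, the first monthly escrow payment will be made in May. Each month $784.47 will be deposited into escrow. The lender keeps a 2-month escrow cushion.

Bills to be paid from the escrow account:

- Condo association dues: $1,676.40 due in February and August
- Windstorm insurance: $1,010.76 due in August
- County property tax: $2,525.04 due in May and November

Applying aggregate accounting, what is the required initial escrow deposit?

Cushion = 2 × $784.47 = $1,568.94
Trial balance (start $0, +$784.47 each month, − disbursements):
  May: +$784.47 − $2,525.04 → -$1,740.57
  Jun: +$784.47 → -$956.10
  Jul: +$784.47 → -$171.63
  Aug: +$784.47 − $2,687.16 → -$2,074.32
  Sep: +$784.47 → -$1,289.85
  Oct: +$784.47 → -$505.38
  Nov: +$784.47 − $2,525.04 → -$2,245.95
  Dec: +$784.47 → -$1,461.48
  Jan: +$784.47 → -$677.01
  Feb: +$784.47 − $1,676.40 → -$1,568.94
  Mar: +$784.47 → -$784.47
  Apr: +$784.47 → $0.00
Lowest trial balance = -$2,245.95 (Nov)
Initial deposit = cushion − low point = $1,568.94 − (-$2,245.95) = $3,814.89

$3,814.89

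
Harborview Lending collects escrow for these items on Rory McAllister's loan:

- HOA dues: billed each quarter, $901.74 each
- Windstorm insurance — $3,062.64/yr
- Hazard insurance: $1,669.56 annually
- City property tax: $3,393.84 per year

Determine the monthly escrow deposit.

$977.75

HOA dues = $901.74 × 4 = $3,606.96 annually
Windstorm insurance = $3,062.64 annually
Hazard insurance = $1,669.56 annually
City property tax = $3,393.84 annually
Total per year = $3,606.96 + $3,062.64 + $1,669.56 + $3,393.84 = $11,733.00
Per month = $11,733.00 ÷ 12 = $977.75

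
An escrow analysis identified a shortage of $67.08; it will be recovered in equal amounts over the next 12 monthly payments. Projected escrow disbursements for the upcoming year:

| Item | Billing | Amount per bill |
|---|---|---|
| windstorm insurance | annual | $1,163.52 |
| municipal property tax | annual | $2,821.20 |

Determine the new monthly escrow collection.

$337.65

Windstorm insurance — $1,163.52 annually
Municipal property tax — $2,821.20 annually
Total per year = $3,984.72
Base monthly escrow = $3,984.72 ÷ 12 = $332.06
Monthly shortage recovery: $67.08 ÷ 12 = $5.59
New monthly escrow = $332.06 + $5.59 = $337.65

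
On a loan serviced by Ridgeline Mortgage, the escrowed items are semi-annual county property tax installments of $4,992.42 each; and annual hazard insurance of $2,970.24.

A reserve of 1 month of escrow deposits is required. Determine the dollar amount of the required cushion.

$1,079.59

County property tax — $4,992.42 × 2 = $9,984.84
Hazard insurance — $2,970.24
Total per year = $9,984.84 + $2,970.24 = $12,955.08
Base monthly escrow = $12,955.08 / 12 = $1,079.59
Cushion = 1 × $1,079.59 = $1,079.59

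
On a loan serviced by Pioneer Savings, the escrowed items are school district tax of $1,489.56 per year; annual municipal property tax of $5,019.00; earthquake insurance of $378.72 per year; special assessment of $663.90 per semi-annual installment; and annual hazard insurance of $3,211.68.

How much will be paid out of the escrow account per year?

$11,426.76

School district tax — $1,489.56/yr
Municipal property tax — $5,019.00/yr
Earthquake insurance — $378.72/yr
Special assessment — $663.90 × 2 = $1,327.80/yr
Hazard insurance — $3,211.68/yr
Total annual escrow = $1,489.56 + $5,019.00 + $378.72 + $1,327.80 + $3,211.68 = $11,426.76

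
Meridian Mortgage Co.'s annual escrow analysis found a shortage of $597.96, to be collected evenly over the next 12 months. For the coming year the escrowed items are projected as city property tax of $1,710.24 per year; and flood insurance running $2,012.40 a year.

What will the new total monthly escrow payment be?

$360.05

City property tax — $1,710.24/yr
Flood insurance — $2,012.40/yr
Total per year = $1,710.24 + $2,012.40 = $3,722.64
Monthly = $3,722.64 ÷ 12 = $310.22
Shortage spread = $597.96 / 12 = $49.83/mo
New monthly escrow = $310.22 + $49.83 = $360.05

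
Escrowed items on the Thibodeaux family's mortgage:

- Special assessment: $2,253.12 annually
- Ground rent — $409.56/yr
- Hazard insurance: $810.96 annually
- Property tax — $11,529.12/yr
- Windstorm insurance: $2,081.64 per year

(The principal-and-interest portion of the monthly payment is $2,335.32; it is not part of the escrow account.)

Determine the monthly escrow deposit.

Special assessment — $2,253.12/yr
Ground rent — $409.56/yr
Hazard insurance — $810.96/yr
Property tax — $11,529.12/yr
Windstorm insurance — $2,081.64/yr
Annual escrow total = $17,084.40
Monthly = $17,084.40 ÷ 12 = $1,423.70

$1,423.70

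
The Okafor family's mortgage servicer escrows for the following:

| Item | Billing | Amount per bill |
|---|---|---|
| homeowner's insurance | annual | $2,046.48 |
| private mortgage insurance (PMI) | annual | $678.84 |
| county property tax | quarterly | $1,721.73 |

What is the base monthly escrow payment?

$801.02

Homeowner's insurance: $2,046.48 annually
Private mortgage insurance (PMI): $678.84 annually
County property tax: $1,721.73 × 4 = $6,886.92 annually
Yearly total = $2,046.48 + $678.84 + $6,886.92 = $9,612.24
Base monthly escrow = $9,612.24 / 12 = $801.02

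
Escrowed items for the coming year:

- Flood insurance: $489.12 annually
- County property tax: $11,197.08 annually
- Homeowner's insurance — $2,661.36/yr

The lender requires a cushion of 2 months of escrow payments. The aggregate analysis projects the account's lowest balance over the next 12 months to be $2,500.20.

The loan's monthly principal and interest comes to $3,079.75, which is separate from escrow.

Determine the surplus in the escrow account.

Flood insurance: $489.12 annually
County property tax: $11,197.08 annually
Homeowner's insurance: $2,661.36 annually
Yearly total = $489.12 + $11,197.08 + $2,661.36 = $14,347.56
Monthly escrow = $14,347.56 ÷ 12 = $1,195.63
Required reserve = 2 × $1,195.63 = $2,391.26
Surplus = $2,500.20 − $2,391.26 = $108.94

$108.94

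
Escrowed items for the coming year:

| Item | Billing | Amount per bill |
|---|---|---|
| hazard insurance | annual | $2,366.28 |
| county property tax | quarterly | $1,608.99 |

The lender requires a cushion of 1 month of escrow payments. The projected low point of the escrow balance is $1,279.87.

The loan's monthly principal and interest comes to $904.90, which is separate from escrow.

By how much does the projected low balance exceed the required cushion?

$546.35

Hazard insurance: $2,366.28 annually
County property tax: $1,608.99 × 4 = $6,435.96 annually
Total annual escrow = $2,366.28 + $6,435.96 = $8,802.24
Per month = $8,802.24 ÷ 12 = $733.52
Cushion = 1 × $733.52 = $733.52
Excess over cushion: $1,279.87 − $733.52 = $546.35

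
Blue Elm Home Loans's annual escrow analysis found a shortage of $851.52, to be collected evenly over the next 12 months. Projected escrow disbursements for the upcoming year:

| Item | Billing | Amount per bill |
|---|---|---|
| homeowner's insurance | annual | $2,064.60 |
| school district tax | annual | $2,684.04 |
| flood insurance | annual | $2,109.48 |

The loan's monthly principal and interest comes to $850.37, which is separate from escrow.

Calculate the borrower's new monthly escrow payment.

$642.47

Homeowner's insurance = $2,064.60 annually
School district tax = $2,684.04 annually
Flood insurance = $2,109.48 annually
Combined annual = $6,858.12
Base monthly escrow = $6,858.12 / 12 = $571.51
Shortage spread = $851.52 ÷ 12 = $70.96/mo
Adjusted monthly = $571.51 + $70.96 = $642.47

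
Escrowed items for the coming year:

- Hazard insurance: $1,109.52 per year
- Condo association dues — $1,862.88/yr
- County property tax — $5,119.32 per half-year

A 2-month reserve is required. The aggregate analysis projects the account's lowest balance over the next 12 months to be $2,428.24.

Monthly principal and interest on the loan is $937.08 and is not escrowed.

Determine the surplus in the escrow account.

$226.40

Hazard insurance — $1,109.52/yr
Condo association dues — $1,862.88/yr
County property tax — $5,119.32 × 2 = $10,238.64/yr
Annual escrow total = $13,211.04
Monthly = $13,211.04 / 12 = $1,100.92
Required cushion = 2 × $1,100.92 = $2,201.84
Excess over cushion: $2,428.24 − $2,201.84 = $226.40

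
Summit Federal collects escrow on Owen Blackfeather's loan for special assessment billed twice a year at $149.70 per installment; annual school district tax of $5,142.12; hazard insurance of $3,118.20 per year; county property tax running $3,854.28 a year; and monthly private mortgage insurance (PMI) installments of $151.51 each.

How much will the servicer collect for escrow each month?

$1,186.01

Special assessment — $149.70 × 2 = $299.40 per year
School district tax — $5,142.12 per year
Hazard insurance — $3,118.20 per year
County property tax — $3,854.28 per year
Private mortgage insurance (PMI) — $151.51 × 12 = $1,818.12 per year
Total per year = $299.40 + $5,142.12 + $3,118.20 + $3,854.28 + $1,818.12 = $14,232.12
Base monthly escrow = $14,232.12 / 12 = $1,186.01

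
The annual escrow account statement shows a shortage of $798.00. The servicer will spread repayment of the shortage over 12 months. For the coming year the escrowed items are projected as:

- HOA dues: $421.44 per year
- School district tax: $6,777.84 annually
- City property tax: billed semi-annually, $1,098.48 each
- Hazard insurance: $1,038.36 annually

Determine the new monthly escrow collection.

HOA dues — $421.44/yr
School district tax — $6,777.84/yr
City property tax — $1,098.48 × 2 = $2,196.96/yr
Hazard insurance — $1,038.36/yr
Total per year = $421.44 + $6,777.84 + $2,196.96 + $1,038.36 = $10,434.60
Monthly = $10,434.60 / 12 = $869.55
Monthly shortage recovery: $798.00 ÷ 12 = $66.50
New monthly escrow = $869.55 + $66.50 = $936.05

$936.05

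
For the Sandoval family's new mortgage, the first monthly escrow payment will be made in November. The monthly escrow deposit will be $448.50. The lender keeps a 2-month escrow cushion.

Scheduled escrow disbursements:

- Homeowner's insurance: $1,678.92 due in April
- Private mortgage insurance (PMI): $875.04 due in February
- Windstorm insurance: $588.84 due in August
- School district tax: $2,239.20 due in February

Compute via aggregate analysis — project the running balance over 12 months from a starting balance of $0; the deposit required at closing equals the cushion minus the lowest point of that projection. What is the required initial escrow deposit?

Cushion = 2 × $448.50 = $897.00
Trial balance (start $0, +$448.50 each month, − disbursements):
  Nov: +$448.50 → $448.50
  Dec: +$448.50 → $897.00
  Jan: +$448.50 → $1,345.50
  Feb: +$448.50 − $3,114.24 → -$1,320.24
  Mar: +$448.50 → -$871.74
  Apr: +$448.50 − $1,678.92 → -$2,102.16
  May: +$448.50 → -$1,653.66
  Jun: +$448.50 → -$1,205.16
  Jul: +$448.50 → -$756.66
  Aug: +$448.50 − $588.84 → -$897.00
  Sep: +$448.50 → -$448.50
  Oct: +$448.50 → $0.00
Lowest trial balance = -$2,102.16 (Apr)
Initial deposit = cushion − low point = $897.00 − (-$2,102.16) = $2,999.16

$2,999.16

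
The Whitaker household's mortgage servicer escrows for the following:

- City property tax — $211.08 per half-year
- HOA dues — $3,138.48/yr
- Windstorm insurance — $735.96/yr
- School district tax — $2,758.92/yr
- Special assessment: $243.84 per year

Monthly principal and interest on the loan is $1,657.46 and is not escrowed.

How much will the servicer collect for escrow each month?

City property tax — $211.08 × 2 = $422.16 annually
HOA dues — $3,138.48 annually
Windstorm insurance — $735.96 annually
School district tax — $2,758.92 annually
Special assessment — $243.84 annually
Yearly total = $422.16 + $3,138.48 + $735.96 + $2,758.92 + $243.84 = $7,299.36
Per month = $7,299.36 / 12 = $608.28

$608.28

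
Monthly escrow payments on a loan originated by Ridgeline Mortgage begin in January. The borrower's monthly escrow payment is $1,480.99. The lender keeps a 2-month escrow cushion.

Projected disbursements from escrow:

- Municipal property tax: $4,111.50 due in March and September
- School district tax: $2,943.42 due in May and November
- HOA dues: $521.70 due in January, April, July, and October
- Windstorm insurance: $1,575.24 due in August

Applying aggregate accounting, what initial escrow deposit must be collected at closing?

Cushion = 2 × $1,480.99 = $2,961.98
Trial balance (start $0, +$1,480.99 each month, − disbursements):
  Jan: +$1,480.99 − $521.70 → $959.29
  Feb: +$1,480.99 → $2,440.28
  Mar: +$1,480.99 − $4,111.50 → -$190.23
  Apr: +$1,480.99 − $521.70 → $769.06
  May: +$1,480.99 − $2,943.42 → -$693.37
  Jun: +$1,480.99 → $787.62
  Jul: +$1,480.99 − $521.70 → $1,746.91
  Aug: +$1,480.99 − $1,575.24 → $1,652.66
  Sep: +$1,480.99 − $4,111.50 → -$977.85
  Oct: +$1,480.99 − $521.70 → -$18.56
  Nov: +$1,480.99 − $2,943.42 → -$1,480.99
  Dec: +$1,480.99 → $0.00
Lowest trial balance = -$1,480.99 (Nov)
Initial deposit = cushion − low point = $2,961.98 − (-$1,480.99) = $4,442.97

$4,442.97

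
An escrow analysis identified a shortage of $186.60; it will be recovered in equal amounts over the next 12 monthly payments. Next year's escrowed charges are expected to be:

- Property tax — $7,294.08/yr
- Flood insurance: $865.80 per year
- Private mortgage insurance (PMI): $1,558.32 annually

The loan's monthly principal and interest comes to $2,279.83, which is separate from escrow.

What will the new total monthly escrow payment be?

$825.40

Property tax = $7,294.08 annually
Flood insurance = $865.80 annually
Private mortgage insurance (PMI) = $1,558.32 annually
Combined annual = $7,294.08 + $865.80 + $1,558.32 = $9,718.20
Base monthly escrow = $9,718.20 ÷ 12 = $809.85
Monthly shortage recovery: $186.60 / 12 = $15.55
Adjusted monthly = $809.85 + $15.55 = $825.40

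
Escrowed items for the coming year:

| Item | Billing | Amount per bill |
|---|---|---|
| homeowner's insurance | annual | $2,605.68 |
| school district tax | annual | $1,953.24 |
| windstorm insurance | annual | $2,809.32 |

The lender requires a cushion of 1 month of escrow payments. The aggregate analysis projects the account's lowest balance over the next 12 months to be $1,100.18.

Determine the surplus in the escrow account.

Homeowner's insurance: $2,605.68 per year
School district tax: $1,953.24 per year
Windstorm insurance: $2,809.32 per year
Annual escrow total = $2,605.68 + $1,953.24 + $2,809.32 = $7,368.24
Monthly escrow = $7,368.24 ÷ 12 = $614.02
Cushion = 1 × $614.02 = $614.02
Excess over cushion: $1,100.18 − $614.02 = $486.16

$486.16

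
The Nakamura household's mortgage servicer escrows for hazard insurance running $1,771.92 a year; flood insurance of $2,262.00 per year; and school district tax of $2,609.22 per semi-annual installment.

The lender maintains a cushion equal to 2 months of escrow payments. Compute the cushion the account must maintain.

Hazard insurance = $1,771.92
Flood insurance = $2,262.00
School district tax = $2,609.22 × 2 = $5,218.44
Combined annual = $9,252.36
Monthly escrow = $9,252.36 / 12 = $771.03
Reserve = 2 × $771.03 = $1,542.06

$1,542.06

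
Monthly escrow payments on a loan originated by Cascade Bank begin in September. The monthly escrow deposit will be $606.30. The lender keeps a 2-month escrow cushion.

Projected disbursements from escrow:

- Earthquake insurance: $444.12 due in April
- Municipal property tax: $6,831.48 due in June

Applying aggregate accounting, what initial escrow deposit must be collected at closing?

$2,425.20

Cushion = 2 × $606.30 = $1,212.60
Trial balance (start $0, +$606.30 each month, − disbursements):
  Sep: +$606.30 → $606.30
  Oct: +$606.30 → $1,212.60
  Nov: +$606.30 → $1,818.90
  Dec: +$606.30 → $2,425.20
  Jan: +$606.30 → $3,031.50
  Feb: +$606.30 → $3,637.80
  Mar: +$606.30 → $4,244.10
  Apr: +$606.30 − $444.12 → $4,406.28
  May: +$606.30 → $5,012.58
  Jun: +$606.30 − $6,831.48 → -$1,212.60
  Jul: +$606.30 → -$606.30
  Aug: +$606.30 → $0.00
Lowest trial balance = -$1,212.60 (Jun)
Initial deposit = cushion − low point = $1,212.60 − (-$1,212.60) = $2,425.20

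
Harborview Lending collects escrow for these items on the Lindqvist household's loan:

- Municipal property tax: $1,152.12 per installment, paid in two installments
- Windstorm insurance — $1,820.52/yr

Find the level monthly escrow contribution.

$343.73

Municipal property tax = $1,152.12 × 2 = $2,304.24 per year
Windstorm insurance = $1,820.52 per year
Yearly total = $2,304.24 + $1,820.52 = $4,124.76
Monthly escrow = $4,124.76 ÷ 12 = $343.73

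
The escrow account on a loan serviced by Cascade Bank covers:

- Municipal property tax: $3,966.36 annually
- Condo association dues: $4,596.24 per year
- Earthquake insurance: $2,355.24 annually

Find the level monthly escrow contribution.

$909.82

Municipal property tax = $3,966.36 annually
Condo association dues = $4,596.24 annually
Earthquake insurance = $2,355.24 annually
Total per year = $10,917.84
Monthly escrow = $10,917.84 / 12 = $909.82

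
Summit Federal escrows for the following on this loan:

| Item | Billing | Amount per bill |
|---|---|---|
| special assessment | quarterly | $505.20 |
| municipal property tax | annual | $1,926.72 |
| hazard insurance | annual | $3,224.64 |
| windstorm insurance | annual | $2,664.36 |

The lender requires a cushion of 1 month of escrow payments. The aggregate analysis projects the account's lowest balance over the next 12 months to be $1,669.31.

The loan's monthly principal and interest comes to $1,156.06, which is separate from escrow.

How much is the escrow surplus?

Special assessment: $505.20 × 4 = $2,020.80
Municipal property tax: $1,926.72
Hazard insurance: $3,224.64
Windstorm insurance: $2,664.36
Combined annual = $2,020.80 + $1,926.72 + $3,224.64 + $2,664.36 = $9,836.52
Monthly escrow = $9,836.52 ÷ 12 = $819.71
Required cushion = 1 × $819.71 = $819.71
Surplus = $1,669.31 − $819.71 = $849.60

$849.60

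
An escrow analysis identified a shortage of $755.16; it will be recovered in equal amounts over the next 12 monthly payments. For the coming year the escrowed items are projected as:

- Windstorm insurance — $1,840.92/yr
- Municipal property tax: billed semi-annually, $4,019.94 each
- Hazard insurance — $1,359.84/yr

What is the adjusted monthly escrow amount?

Windstorm insurance: $1,840.92
Municipal property tax: $4,019.94 × 2 = $8,039.88
Hazard insurance: $1,359.84
Total annual escrow = $1,840.92 + $8,039.88 + $1,359.84 = $11,240.64
Monthly = $11,240.64 / 12 = $936.72
Monthly shortage recovery: $755.16 ÷ 12 = $62.93
New monthly escrow = $936.72 + $62.93 = $999.65

$999.65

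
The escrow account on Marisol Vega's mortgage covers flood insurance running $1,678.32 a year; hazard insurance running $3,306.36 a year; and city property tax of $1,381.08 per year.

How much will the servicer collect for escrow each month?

$530.48

Flood insurance — $1,678.32/yr
Hazard insurance — $3,306.36/yr
City property tax — $1,381.08/yr
Total per year = $6,365.76
Monthly = $6,365.76 / 12 = $530.48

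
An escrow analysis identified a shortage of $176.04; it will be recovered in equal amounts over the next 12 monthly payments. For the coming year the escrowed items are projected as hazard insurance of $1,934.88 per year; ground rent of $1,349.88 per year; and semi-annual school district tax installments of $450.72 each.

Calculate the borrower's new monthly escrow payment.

Hazard insurance: $1,934.88/yr
Ground rent: $1,349.88/yr
School district tax: $450.72 × 2 = $901.44/yr
Annual escrow total = $1,934.88 + $1,349.88 + $901.44 = $4,186.20
Monthly escrow = $4,186.20 / 12 = $348.85
Shortage per month = $176.04 / 12 = $14.67
Adjusted monthly = $348.85 + $14.67 = $363.52

$363.52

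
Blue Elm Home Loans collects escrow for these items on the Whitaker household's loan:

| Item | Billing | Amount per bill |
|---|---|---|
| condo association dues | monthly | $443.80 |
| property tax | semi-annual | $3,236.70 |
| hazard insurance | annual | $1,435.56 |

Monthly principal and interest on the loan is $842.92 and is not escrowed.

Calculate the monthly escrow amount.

Condo association dues — $443.80 × 12 = $5,325.60
Property tax — $3,236.70 × 2 = $6,473.40
Hazard insurance — $1,435.56
Combined annual = $13,234.56
Monthly escrow = $13,234.56 / 12 = $1,102.88

$1,102.88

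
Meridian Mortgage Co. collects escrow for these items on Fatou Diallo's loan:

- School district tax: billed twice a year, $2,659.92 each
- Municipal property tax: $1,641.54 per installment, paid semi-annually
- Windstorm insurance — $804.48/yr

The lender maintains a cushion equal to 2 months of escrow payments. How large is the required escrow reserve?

School district tax = $2,659.92 × 2 = $5,319.84 annually
Municipal property tax = $1,641.54 × 2 = $3,283.08 annually
Windstorm insurance = $804.48 annually
Annual escrow total = $9,407.40
Monthly escrow = $9,407.40 / 12 = $783.95
Cushion = 2 × $783.95 = $1,567.90

$1,567.90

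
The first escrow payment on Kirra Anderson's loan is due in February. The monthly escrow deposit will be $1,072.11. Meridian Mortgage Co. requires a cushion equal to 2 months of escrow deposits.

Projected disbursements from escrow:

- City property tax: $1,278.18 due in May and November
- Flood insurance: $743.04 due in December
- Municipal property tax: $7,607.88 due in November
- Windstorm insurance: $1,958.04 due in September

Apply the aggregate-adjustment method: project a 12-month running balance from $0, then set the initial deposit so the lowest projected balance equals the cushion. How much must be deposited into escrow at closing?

$3,545.40

Cushion = 2 × $1,072.11 = $2,144.22
Trial balance (start $0, +$1,072.11 each month, − disbursements):
  Feb: +$1,072.11 → $1,072.11
  Mar: +$1,072.11 → $2,144.22
  Apr: +$1,072.11 → $3,216.33
  May: +$1,072.11 − $1,278.18 → $3,010.26
  Jun: +$1,072.11 → $4,082.37
  Jul: +$1,072.11 → $5,154.48
  Aug: +$1,072.11 → $6,226.59
  Sep: +$1,072.11 − $1,958.04 → $5,340.66
  Oct: +$1,072.11 → $6,412.77
  Nov: +$1,072.11 − $8,886.06 → -$1,401.18
  Dec: +$1,072.11 − $743.04 → -$1,072.11
  Jan: +$1,072.11 → $0.00
Lowest trial balance = -$1,401.18 (Nov)
Initial deposit = cushion − low point = $2,144.22 − (-$1,401.18) = $3,545.40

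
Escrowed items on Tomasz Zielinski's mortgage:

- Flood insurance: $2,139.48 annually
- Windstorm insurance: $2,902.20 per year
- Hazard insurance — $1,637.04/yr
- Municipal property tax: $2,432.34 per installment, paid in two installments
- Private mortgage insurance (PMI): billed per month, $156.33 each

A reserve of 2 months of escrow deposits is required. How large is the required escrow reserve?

Flood insurance — $2,139.48 annually
Windstorm insurance — $2,902.20 annually
Hazard insurance — $1,637.04 annually
Municipal property tax — $2,432.34 × 2 = $4,864.68 annually
Private mortgage insurance (PMI) — $156.33 × 12 = $1,875.96 annually
Total annual escrow = $13,419.36
Monthly = $13,419.36 ÷ 12 = $1,118.28
Cushion = 2 × $1,118.28 = $2,236.56

$2,236.56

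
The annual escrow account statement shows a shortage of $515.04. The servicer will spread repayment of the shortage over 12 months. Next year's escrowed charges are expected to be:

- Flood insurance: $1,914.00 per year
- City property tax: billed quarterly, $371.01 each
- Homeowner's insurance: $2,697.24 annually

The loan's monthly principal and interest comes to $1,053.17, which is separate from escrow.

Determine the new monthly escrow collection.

Flood insurance — $1,914.00 per year
City property tax — $371.01 × 4 = $1,484.04 per year
Homeowner's insurance — $2,697.24 per year
Combined annual = $1,914.00 + $1,484.04 + $2,697.24 = $6,095.28
Base monthly escrow = $6,095.28 / 12 = $507.94
Monthly shortage recovery: $515.04 / 12 = $42.92
Adjusted monthly = $507.94 + $42.92 = $550.86

$550.86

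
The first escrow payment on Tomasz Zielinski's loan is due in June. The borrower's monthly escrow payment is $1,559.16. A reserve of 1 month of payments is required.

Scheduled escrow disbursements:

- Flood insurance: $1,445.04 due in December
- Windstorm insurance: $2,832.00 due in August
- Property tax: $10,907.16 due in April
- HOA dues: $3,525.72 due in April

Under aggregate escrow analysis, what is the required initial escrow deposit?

$3,118.32

Cushion = 1 × $1,559.16 = $1,559.16
Trial balance (start $0, +$1,559.16 each month, − disbursements):
  Jun: +$1,559.16 → $1,559.16
  Jul: +$1,559.16 → $3,118.32
  Aug: +$1,559.16 − $2,832.00 → $1,845.48
  Sep: +$1,559.16 → $3,404.64
  Oct: +$1,559.16 → $4,963.80
  Nov: +$1,559.16 → $6,522.96
  Dec: +$1,559.16 − $1,445.04 → $6,637.08
  Jan: +$1,559.16 → $8,196.24
  Feb: +$1,559.16 → $9,755.40
  Mar: +$1,559.16 → $11,314.56
  Apr: +$1,559.16 − $14,432.88 → -$1,559.16
  May: +$1,559.16 → $0.00
Lowest trial balance = -$1,559.16 (Apr)
Initial deposit = cushion − low point = $1,559.16 − (-$1,559.16) = $3,118.32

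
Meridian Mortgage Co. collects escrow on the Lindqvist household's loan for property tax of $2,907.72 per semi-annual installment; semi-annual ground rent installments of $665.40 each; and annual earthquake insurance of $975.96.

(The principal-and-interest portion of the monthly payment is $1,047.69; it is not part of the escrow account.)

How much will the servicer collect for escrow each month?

Property tax — $2,907.72 × 2 = $5,815.44 per year
Ground rent — $665.40 × 2 = $1,330.80 per year
Earthquake insurance — $975.96 per year
Combined annual = $5,815.44 + $1,330.80 + $975.96 = $8,122.20
Monthly = $8,122.20 ÷ 12 = $676.85

$676.85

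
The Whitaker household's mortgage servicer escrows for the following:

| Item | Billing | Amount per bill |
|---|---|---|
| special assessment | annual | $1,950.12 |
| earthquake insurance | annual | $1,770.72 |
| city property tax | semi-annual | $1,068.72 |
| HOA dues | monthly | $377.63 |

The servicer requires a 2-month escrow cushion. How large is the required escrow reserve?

$1,731.64

Special assessment — $1,950.12 per year
Earthquake insurance — $1,770.72 per year
City property tax — $1,068.72 × 2 = $2,137.44 per year
HOA dues — $377.63 × 12 = $4,531.56 per year
Total annual escrow = $10,389.84
Per month = $10,389.84 ÷ 12 = $865.82
Reserve = 2 × $865.82 = $1,731.64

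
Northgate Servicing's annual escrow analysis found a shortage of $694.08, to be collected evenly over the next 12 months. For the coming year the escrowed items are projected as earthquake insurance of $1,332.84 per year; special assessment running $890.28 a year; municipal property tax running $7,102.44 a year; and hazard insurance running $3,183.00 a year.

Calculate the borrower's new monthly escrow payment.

Earthquake insurance — $1,332.84 per year
Special assessment — $890.28 per year
Municipal property tax — $7,102.44 per year
Hazard insurance — $3,183.00 per year
Total annual escrow = $1,332.84 + $890.28 + $7,102.44 + $3,183.00 = $12,508.56
Monthly = $12,508.56 ÷ 12 = $1,042.38
Monthly shortage recovery: $694.08 / 12 = $57.84
New monthly escrow = $1,042.38 + $57.84 = $1,100.22

$1,100.22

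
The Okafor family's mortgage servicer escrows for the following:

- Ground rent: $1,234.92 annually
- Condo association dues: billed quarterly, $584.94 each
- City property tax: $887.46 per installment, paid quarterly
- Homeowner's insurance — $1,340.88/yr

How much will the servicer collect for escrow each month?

$705.45

Ground rent: $1,234.92 per year
Condo association dues: $584.94 × 4 = $2,339.76 per year
City property tax: $887.46 × 4 = $3,549.84 per year
Homeowner's insurance: $1,340.88 per year
Yearly total = $1,234.92 + $2,339.76 + $3,549.84 + $1,340.88 = $8,465.40
Base monthly escrow = $8,465.40 ÷ 12 = $705.45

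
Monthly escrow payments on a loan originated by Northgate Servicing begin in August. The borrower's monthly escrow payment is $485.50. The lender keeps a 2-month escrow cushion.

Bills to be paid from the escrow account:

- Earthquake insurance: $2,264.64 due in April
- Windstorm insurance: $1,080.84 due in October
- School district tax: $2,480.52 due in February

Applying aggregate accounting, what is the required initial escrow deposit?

$2,427.50

Cushion = 2 × $485.50 = $971.00
Trial balance (start $0, +$485.50 each month, − disbursements):
  Aug: +$485.50 → $485.50
  Sep: +$485.50 → $971.00
  Oct: +$485.50 − $1,080.84 → $375.66
  Nov: +$485.50 → $861.16
  Dec: +$485.50 → $1,346.66
  Jan: +$485.50 → $1,832.16
  Feb: +$485.50 − $2,480.52 → -$162.86
  Mar: +$485.50 → $322.64
  Apr: +$485.50 − $2,264.64 → -$1,456.50
  May: +$485.50 → -$971.00
  Jun: +$485.50 → -$485.50
  Jul: +$485.50 → $0.00
Lowest trial balance = -$1,456.50 (Apr)
Initial deposit = cushion − low point = $971.00 − (-$1,456.50) = $2,427.50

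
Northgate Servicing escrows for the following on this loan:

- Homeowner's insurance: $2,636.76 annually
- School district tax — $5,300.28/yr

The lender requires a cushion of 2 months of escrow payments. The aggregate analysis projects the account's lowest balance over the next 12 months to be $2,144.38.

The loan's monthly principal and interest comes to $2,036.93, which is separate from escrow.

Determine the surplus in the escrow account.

$821.54

Homeowner's insurance — $2,636.76/yr
School district tax — $5,300.28/yr
Total annual escrow = $7,937.04
Base monthly escrow = $7,937.04 / 12 = $661.42
Required reserve = 2 × $661.42 = $1,322.84
Surplus = $2,144.38 − $1,322.84 = $821.54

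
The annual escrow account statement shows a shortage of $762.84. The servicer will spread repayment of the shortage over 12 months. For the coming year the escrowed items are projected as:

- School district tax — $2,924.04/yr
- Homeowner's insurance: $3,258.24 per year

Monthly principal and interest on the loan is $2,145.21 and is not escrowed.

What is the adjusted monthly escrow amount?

$578.76

School district tax: $2,924.04/yr
Homeowner's insurance: $3,258.24/yr
Yearly total = $6,182.28
Base monthly escrow = $6,182.28 ÷ 12 = $515.19
Shortage spread = $762.84 / 12 = $63.57/mo
New monthly escrow = $515.19 + $63.57 = $578.76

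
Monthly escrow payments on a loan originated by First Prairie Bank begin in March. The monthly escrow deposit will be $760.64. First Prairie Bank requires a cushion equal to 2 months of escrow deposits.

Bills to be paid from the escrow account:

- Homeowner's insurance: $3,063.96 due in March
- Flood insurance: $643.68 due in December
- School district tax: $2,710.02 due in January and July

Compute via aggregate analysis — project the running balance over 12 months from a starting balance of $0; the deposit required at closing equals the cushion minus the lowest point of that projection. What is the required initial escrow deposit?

Cushion = 2 × $760.64 = $1,521.28
Trial balance (start $0, +$760.64 each month, − disbursements):
  Mar: +$760.64 − $3,063.96 → -$2,303.32
  Apr: +$760.64 → -$1,542.68
  May: +$760.64 → -$782.04
  Jun: +$760.64 → -$21.40
  Jul: +$760.64 − $2,710.02 → -$1,970.78
  Aug: +$760.64 → -$1,210.14
  Sep: +$760.64 → -$449.50
  Oct: +$760.64 → $311.14
  Nov: +$760.64 → $1,071.78
  Dec: +$760.64 − $643.68 → $1,188.74
  Jan: +$760.64 − $2,710.02 → -$760.64
  Feb: +$760.64 → $0.00
Lowest trial balance = -$2,303.32 (Mar)
Initial deposit = cushion − low point = $1,521.28 − (-$2,303.32) = $3,824.60

$3,824.60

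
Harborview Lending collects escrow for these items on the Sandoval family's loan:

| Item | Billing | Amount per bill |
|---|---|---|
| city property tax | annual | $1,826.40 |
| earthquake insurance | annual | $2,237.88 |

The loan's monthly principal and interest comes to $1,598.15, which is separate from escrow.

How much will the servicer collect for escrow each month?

$338.69

City property tax — $1,826.40/yr
Earthquake insurance — $2,237.88/yr
Yearly total = $4,064.28
Base monthly escrow = $4,064.28 / 12 = $338.69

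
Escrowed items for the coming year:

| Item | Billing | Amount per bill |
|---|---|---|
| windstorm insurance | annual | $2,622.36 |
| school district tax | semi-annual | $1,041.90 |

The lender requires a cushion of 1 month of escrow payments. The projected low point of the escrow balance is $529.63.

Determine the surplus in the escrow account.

$137.45

Windstorm insurance — $2,622.36 annually
School district tax — $1,041.90 × 2 = $2,083.80 annually
Annual escrow total = $4,706.16
Monthly escrow = $4,706.16 / 12 = $392.18
Required cushion = 1 × $392.18 = $392.18
Excess over cushion: $529.63 − $392.18 = $137.45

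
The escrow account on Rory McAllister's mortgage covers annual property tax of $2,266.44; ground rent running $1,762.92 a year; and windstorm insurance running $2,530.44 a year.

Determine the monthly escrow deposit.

Property tax — $2,266.44 annually
Ground rent — $1,762.92 annually
Windstorm insurance — $2,530.44 annually
Combined annual = $2,266.44 + $1,762.92 + $2,530.44 = $6,559.80
Monthly = $6,559.80 ÷ 12 = $546.65

$546.65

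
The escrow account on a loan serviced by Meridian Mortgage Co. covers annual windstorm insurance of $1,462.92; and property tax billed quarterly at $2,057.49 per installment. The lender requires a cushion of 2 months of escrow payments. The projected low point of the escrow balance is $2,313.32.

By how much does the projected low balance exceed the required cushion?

Windstorm insurance — $1,462.92 annually
Property tax — $2,057.49 × 4 = $8,229.96 annually
Yearly total = $1,462.92 + $8,229.96 = $9,692.88
Base monthly escrow = $9,692.88 / 12 = $807.74
Cushion = 2 × $807.74 = $1,615.48
Excess over cushion: $2,313.32 − $1,615.48 = $697.84

$697.84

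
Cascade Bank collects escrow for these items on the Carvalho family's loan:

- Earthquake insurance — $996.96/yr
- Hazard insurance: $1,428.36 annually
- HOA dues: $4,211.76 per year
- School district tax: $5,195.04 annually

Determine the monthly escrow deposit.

$986.01

Earthquake insurance: $996.96 annually
Hazard insurance: $1,428.36 annually
HOA dues: $4,211.76 annually
School district tax: $5,195.04 annually
Annual escrow total = $996.96 + $1,428.36 + $4,211.76 + $5,195.04 = $11,832.12
Base monthly escrow = $11,832.12 ÷ 12 = $986.01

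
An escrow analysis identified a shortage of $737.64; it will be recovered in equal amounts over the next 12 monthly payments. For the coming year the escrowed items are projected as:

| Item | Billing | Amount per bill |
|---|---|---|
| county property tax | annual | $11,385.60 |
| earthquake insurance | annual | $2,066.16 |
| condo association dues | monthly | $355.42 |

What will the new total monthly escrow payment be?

$1,537.87

County property tax = $11,385.60/yr
Earthquake insurance = $2,066.16/yr
Condo association dues = $355.42 × 12 = $4,265.04/yr
Total per year = $11,385.60 + $2,066.16 + $4,265.04 = $17,716.80
Monthly = $17,716.80 / 12 = $1,476.40
Monthly shortage recovery: $737.64 ÷ 12 = $61.47
Adjusted monthly = $1,476.40 + $61.47 = $1,537.87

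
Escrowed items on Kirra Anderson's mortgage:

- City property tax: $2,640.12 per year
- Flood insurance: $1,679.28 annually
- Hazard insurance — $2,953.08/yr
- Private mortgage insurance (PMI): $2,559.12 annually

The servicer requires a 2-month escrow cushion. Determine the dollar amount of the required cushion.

City property tax = $2,640.12
Flood insurance = $1,679.28
Hazard insurance = $2,953.08
Private mortgage insurance (PMI) = $2,559.12
Yearly total = $2,640.12 + $1,679.28 + $2,953.08 + $2,559.12 = $9,831.60
Per month = $9,831.60 ÷ 12 = $819.30
Required cushion = 2 × $819.30 = $1,638.60

$1,638.60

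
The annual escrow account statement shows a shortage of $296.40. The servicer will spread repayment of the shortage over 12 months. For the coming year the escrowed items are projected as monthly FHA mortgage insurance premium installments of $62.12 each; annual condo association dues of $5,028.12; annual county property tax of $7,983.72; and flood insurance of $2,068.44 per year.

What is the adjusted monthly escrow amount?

FHA mortgage insurance premium: $62.12 × 12 = $745.44 per year
Condo association dues: $5,028.12 per year
County property tax: $7,983.72 per year
Flood insurance: $2,068.44 per year
Combined annual = $745.44 + $5,028.12 + $7,983.72 + $2,068.44 = $15,825.72
Monthly escrow = $15,825.72 / 12 = $1,318.81
Monthly shortage recovery: $296.40 / 12 = $24.70
New monthly escrow = $1,318.81 + $24.70 = $1,343.51

$1,343.51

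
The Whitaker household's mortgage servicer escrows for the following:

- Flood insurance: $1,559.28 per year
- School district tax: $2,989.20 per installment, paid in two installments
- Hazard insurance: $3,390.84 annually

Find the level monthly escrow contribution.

$910.71

Flood insurance = $1,559.28 per year
School district tax = $2,989.20 × 2 = $5,978.40 per year
Hazard insurance = $3,390.84 per year
Total per year = $10,928.52
Monthly = $10,928.52 / 12 = $910.71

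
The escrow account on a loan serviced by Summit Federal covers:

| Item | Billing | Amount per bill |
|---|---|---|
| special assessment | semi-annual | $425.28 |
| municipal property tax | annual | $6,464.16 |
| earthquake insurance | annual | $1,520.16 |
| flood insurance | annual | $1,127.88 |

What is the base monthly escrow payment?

$830.23

Special assessment = $425.28 × 2 = $850.56 annually
Municipal property tax = $6,464.16 annually
Earthquake insurance = $1,520.16 annually
Flood insurance = $1,127.88 annually
Yearly total = $850.56 + $6,464.16 + $1,520.16 + $1,127.88 = $9,962.76
Base monthly escrow = $9,962.76 ÷ 12 = $830.23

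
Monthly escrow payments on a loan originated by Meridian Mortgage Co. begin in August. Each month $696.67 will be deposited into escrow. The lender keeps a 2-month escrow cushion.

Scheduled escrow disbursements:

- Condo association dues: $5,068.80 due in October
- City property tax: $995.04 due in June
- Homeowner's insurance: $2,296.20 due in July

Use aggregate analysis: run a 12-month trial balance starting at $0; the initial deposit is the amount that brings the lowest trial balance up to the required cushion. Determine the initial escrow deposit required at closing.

$4,372.13

Cushion = 2 × $696.67 = $1,393.34
Trial balance (start $0, +$696.67 each month, − disbursements):
  Aug: +$696.67 → $696.67
  Sep: +$696.67 → $1,393.34
  Oct: +$696.67 − $5,068.80 → -$2,978.79
  Nov: +$696.67 → -$2,282.12
  Dec: +$696.67 → -$1,585.45
  Jan: +$696.67 → -$888.78
  Feb: +$696.67 → -$192.11
  Mar: +$696.67 → $504.56
  Apr: +$696.67 → $1,201.23
  May: +$696.67 → $1,897.90
  Jun: +$696.67 − $995.04 → $1,599.53
  Jul: +$696.67 − $2,296.20 → $0.00
Lowest trial balance = -$2,978.79 (Oct)
Initial deposit = cushion − low point = $1,393.34 − (-$2,978.79) = $4,372.13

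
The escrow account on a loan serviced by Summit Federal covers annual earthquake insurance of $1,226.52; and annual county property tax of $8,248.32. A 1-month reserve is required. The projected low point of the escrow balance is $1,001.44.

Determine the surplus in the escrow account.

Earthquake insurance — $1,226.52 per year
County property tax — $8,248.32 per year
Yearly total = $9,474.84
Monthly escrow = $9,474.84 ÷ 12 = $789.57
Cushion = 1 × $789.57 = $789.57
Surplus = $1,001.44 − $789.57 = $211.87

$211.87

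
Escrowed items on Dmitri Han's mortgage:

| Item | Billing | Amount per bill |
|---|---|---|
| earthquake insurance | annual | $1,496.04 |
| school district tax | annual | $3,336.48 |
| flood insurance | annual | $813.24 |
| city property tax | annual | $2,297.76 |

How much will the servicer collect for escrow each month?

Earthquake insurance — $1,496.04
School district tax — $3,336.48
Flood insurance — $813.24
City property tax — $2,297.76
Combined annual = $1,496.04 + $3,336.48 + $813.24 + $2,297.76 = $7,943.52
Monthly = $7,943.52 ÷ 12 = $661.96

$661.96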